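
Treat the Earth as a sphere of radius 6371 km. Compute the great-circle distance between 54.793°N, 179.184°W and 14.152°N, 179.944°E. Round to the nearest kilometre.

Δλ = 179.944 − -179.184 = 359.128°; wrapped into (−180°, 180°]: -0.872°.
Δφ = 14.152 − 54.793 = -40.641°.
a = sin²(Δφ/2) + cos φ₁ · cos φ₂ · sin²(Δλ/2) = 0.120630.
c = 2·atan2(√a, √(1−a)) = 0.70942 rad → d = 6371·c ≈ 4519.71 km.

4520 km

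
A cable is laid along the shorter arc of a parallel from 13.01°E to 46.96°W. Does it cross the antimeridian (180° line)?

No

Signed shortest Δλ = ((-46.96 − 13.01 + 180) mod 360) − 180 = -59.97°.
Going west by 59.97° from +13.01° reaches -46.96° without touching 180°.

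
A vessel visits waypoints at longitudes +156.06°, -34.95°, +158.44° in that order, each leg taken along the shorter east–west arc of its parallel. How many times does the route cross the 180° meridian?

2

Leg 1: +156.06° → -34.95°, shortest Δλ = 168.99° (east) — crosses 180°.
Leg 2: -34.95° → +158.44°, shortest Δλ = -166.61° (west) — crosses 180°.
Total crossings: 2.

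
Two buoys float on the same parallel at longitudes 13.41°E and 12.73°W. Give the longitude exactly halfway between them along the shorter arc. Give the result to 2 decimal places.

Signed shortest Δλ from +13.41° to -12.73° is -26.14°.
Midpoint longitude = +13.41° + (-26.14°)/2 = +13.41° − 13.07° = +0.34°.

0.34°E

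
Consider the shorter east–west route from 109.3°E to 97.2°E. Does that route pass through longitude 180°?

No

Signed shortest Δλ = ((97.2 − 109.3 + 180) mod 360) − 180 = -12.1°.
Going west by 12.1° from +109.3° reaches +97.2° without touching 180°.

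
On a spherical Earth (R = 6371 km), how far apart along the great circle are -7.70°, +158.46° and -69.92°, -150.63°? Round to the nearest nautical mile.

Δλ = -150.63 − 158.46 = -309.09°; wrapped into (−180°, 180°]: 50.91°.
Δφ = -69.92 − -7.70 = -62.22°.
a = sin²(Δφ/2) + cos φ₁ · cos φ₂ · sin²(Δλ/2) = 0.329813.
c = 2·atan2(√a, √(1−a)) = 1.22348 rad → d = 6371·c ≈ 7794.80 km ≈ 4208.86 nmi.

4209 nmi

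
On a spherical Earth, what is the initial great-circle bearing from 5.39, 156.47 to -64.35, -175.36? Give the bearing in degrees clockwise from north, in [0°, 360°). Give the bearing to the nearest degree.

Δλ = -175.36 − 156.47 = -331.83°; wrapped into (−180°, 180°]: 28.17°.
θ = atan2( sin Δλ · cos φ₂ , cos φ₁ · sin φ₂ − sin φ₁ · cos φ₂ · cos Δλ )
  = atan2(0.20435, -0.93331) = 167.650° → normalised to [0°, 360°): 167.650°.

168°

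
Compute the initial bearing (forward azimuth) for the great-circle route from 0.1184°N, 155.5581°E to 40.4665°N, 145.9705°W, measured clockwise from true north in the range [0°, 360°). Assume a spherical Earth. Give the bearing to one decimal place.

45.0°

Δλ = -145.9705 − 155.5581 = -301.5286°; wrapped into (−180°, 180°]: 58.4714°.
θ = atan2( sin Δλ · cos φ₂ , cos φ₁ · sin φ₂ − sin φ₁ · cos φ₂ · cos Δλ )
  = atan2(0.64848, 0.64818) = 45.013° → normalised to [0°, 360°): 45.013°.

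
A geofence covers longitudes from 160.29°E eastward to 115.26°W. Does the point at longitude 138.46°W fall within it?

Yes

Band width going east from +160.29° to -115.26°: ((-115.26 − 160.29) mod 360) = 84.45°.
Offset of -138.46° east of the west edge: ((-138.46 − 160.29) mod 360) = 61.25°.
61.25° ≤ 84.45° ⇒ inside.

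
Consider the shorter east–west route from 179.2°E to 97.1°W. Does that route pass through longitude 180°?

Yes

Naïve |-97.1 − 179.2| = 276.3° > 180°, so the shorter arc goes the other way round — across 180°.
Signed shortest Δλ = ((-97.1 − 179.2 + 180) mod 360) − 180 = 83.7°.
Going east by 83.7° from +179.2° passes through 180° before reaching -97.1°.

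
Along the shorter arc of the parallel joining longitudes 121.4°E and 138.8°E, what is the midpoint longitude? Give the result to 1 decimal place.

Signed shortest Δλ from +121.4° to +138.8° is +17.4°.
Midpoint longitude = +121.4° + (+17.4°)/2 = +121.4° + 8.7° = +130.1°.

130.1°E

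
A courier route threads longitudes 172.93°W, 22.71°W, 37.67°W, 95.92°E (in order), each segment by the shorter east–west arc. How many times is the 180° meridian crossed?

Leg 1: -172.93° → -22.71°, shortest Δλ = 150.22° (east) — does not cross 180°.
Leg 2: -22.71° → -37.67°, shortest Δλ = -14.96° (west) — does not cross 180°.
Leg 3: -37.67° → +95.92°, shortest Δλ = 133.59° (east) — does not cross 180°.
Total crossings: 0.

0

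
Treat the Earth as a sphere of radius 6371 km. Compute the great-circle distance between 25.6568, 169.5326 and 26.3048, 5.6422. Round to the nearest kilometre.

Δλ = 5.6422 − 169.5326 = -163.8904°.
Δφ = 26.3048 − 25.6568 = 0.6480°.
a = sin²(Δφ/2) + cos φ₁ · cos φ₂ · sin²(Δλ/2) = 0.792230.
c = 2·atan2(√a, √(1−a)) = 2.19501 rad → d = 6371·c ≈ 13984.41 km.

13984 km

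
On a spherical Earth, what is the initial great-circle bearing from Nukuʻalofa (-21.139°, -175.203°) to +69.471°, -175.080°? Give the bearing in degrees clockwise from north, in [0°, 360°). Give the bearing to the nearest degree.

Δλ = -175.080 − -175.203 = 0.123°.
θ = atan2( sin Δλ · cos φ₂ , cos φ₁ · sin φ₂ − sin φ₁ · cos φ₂ · cos Δλ )
  = atan2(0.00075, 0.99994) = 0.043° → normalised to [0°, 360°): 0.043°.

0°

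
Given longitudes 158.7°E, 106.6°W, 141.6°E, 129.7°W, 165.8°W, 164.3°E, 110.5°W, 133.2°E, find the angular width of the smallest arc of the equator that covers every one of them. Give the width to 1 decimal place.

120.2°

Sort the longitudes: -165.8°, -129.7°, -110.5°, -106.6°, +133.2°, +141.6°, +158.7°, +164.3°.
Eastward gaps between consecutive values (wrapping around): 36.1°, 19.2°, 3.9°, 239.8°, 8.4°, 17.1°, 5.6°, 29.9°.
Largest gap = 239.8° ⇒ minimal covering band is its complement: 360° − 239.8° = 120.2°.
Band runs from +133.2° eastward to -106.6°, crossing the antimeridian.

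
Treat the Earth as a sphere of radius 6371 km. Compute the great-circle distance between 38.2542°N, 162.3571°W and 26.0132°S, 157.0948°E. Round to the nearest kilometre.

Δλ = 157.0948 − -162.3571 = 319.4519°; wrapped into (−180°, 180°]: -40.5481°.
Δφ = -26.0132 − 38.2542 = -64.2674°.
a = sin²(Δφ/2) + cos φ₁ · cos φ₂ · sin²(Δλ/2) = 0.367650.
c = 2·atan2(√a, √(1−a)) = 1.30290 rad → d = 6371·c ≈ 8300.79 km.

8301 km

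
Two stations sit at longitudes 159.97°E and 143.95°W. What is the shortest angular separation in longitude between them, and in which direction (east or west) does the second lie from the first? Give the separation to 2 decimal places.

56.08° east

Raw difference: -143.95 − 159.97 = -303.92°.
Normalise into (−180°, 180°]: -303.92° + 360° = 56.08°.
Positive ⇒ the second point lies to the east; separation 56.08°.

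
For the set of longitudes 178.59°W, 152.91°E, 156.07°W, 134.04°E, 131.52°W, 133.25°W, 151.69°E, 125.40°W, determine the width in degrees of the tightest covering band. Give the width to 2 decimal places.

100.56°

Sort the longitudes: -178.59°, -156.07°, -133.25°, -131.52°, -125.40°, +134.04°, +151.69°, +152.91°.
Eastward gaps between consecutive values (wrapping around): 22.52°, 22.82°, 1.73°, 6.12°, 259.44°, 17.65°, 1.22°, 28.50°.
Largest gap = 259.44° ⇒ minimal covering band is its complement: 360° − 259.44° = 100.56°.
Band runs from +134.04° eastward to -125.40°, crossing the antimeridian.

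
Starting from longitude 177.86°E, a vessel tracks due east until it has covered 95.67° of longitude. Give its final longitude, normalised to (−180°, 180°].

86.47°W

Start at +177.86°; shift +95.67° → +273.53°.
+273.53° lies outside (−180°, 180°]; subtract 360° → -86.47°.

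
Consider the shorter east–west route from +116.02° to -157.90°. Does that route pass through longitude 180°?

Yes

Naïve |-157.90 − 116.02| = 273.92° > 180°, so the shorter arc goes the other way round — across 180°.
Signed shortest Δλ = ((-157.90 − 116.02 + 180) mod 360) − 180 = 86.08°.
Going east by 86.08° from +116.02° passes through 180° before reaching -157.90°.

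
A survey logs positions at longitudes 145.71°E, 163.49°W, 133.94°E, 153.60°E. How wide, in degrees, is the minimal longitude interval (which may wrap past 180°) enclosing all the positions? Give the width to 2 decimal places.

Sort the longitudes: -163.49°, +133.94°, +145.71°, +153.60°.
Eastward gaps between consecutive values (wrapping around): 297.43°, 11.77°, 7.89°, 42.91°.
Largest gap = 297.43° ⇒ minimal covering band is its complement: 360° − 297.43° = 62.57°.
Band runs from +133.94° eastward to -163.49°, crossing the antimeridian.

62.57°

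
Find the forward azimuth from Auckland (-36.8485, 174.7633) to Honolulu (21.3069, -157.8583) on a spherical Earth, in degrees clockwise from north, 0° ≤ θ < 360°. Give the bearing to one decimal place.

Δλ = -157.8583 − 174.7633 = -332.6216°; wrapped into (−180°, 180°]: 27.3784°.
θ = atan2( sin Δλ · cos φ₂ , cos φ₁ · sin φ₂ − sin φ₁ · cos φ₂ · cos Δλ )
  = atan2(0.42843, 0.78690) = 28.566° → normalised to [0°, 360°): 28.566°.

28.6°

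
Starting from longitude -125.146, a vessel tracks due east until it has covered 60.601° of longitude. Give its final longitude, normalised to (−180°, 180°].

-64.545°

Start at -125.146°; shift +60.601° → -64.545°.
-64.545° already lies in (−180°, 180°].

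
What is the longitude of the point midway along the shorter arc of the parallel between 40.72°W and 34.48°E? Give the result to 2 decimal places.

3.12°W

Signed shortest Δλ from -40.72° to +34.48° is +75.20°.
Midpoint longitude = -40.72° + (+75.20°)/2 = -40.72° + 37.60° = -3.12°.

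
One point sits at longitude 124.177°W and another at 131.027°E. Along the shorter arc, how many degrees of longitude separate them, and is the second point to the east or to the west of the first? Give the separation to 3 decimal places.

Raw difference: 131.027 − -124.177 = 255.204°.
Normalise into (−180°, 180°]: 255.204° − 360° = -104.796°.
Negative ⇒ the second point lies to the west; separation 104.796°.

104.796° west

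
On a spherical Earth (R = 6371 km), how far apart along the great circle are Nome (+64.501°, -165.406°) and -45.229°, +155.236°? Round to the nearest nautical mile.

Δλ = 155.236 − -165.406 = 320.642°; wrapped into (−180°, 180°]: -39.358°.
Δφ = -45.229 − 64.501 = -109.730°.
a = sin²(Δφ/2) + cos φ₁ · cos φ₂ · sin²(Δλ/2) = 0.703176.
c = 2·atan2(√a, √(1−a)) = 1.98925 rad → d = 6371·c ≈ 12673.54 km ≈ 6843.16 nmi.

6843 nmi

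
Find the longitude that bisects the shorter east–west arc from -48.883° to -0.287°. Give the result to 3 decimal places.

Signed shortest Δλ from -48.883° to -0.287° is +48.596°.
Midpoint longitude = -48.883° + (+48.596°)/2 = -48.883° + 24.298° = -24.585°.

-24.585°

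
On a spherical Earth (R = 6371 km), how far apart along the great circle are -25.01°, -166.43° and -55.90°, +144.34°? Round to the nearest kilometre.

5227 km

Δλ = 144.34 − -166.43 = 310.77°; wrapped into (−180°, 180°]: -49.23°.
Δφ = -55.90 − -25.01 = -30.89°.
a = sin²(Δφ/2) + cos φ₁ · cos φ₂ · sin²(Δλ/2) = 0.159067.
c = 2·atan2(√a, √(1−a)) = 0.82049 rad → d = 6371·c ≈ 5227.31 km.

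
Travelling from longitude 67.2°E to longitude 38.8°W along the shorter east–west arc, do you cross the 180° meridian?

No

Signed shortest Δλ = ((-38.8 − 67.2 + 180) mod 360) − 180 = -106.0°.
Going west by 106.0° from +67.2° reaches -38.8° without touching 180°.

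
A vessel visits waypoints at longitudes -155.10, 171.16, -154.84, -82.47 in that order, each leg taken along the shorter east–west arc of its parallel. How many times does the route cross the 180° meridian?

2

Leg 1: -155.10° → +171.16°, shortest Δλ = -33.74° (west) — crosses 180°.
Leg 2: +171.16° → -154.84°, shortest Δλ = 34.0° (east) — crosses 180°.
Leg 3: -154.84° → -82.47°, shortest Δλ = 72.37° (east) — does not cross 180°.
Total crossings: 2.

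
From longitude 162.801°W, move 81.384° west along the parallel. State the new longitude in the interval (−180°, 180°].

Start at -162.801°; shift −81.384° → -244.185°.
-244.185° lies outside (−180°, 180°]; add 360° → +115.815°.

115.815°E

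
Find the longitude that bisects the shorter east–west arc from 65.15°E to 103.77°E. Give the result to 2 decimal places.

Signed shortest Δλ from +65.15° to +103.77° is +38.62°.
Midpoint longitude = +65.15° + (+38.62°)/2 = +65.15° + 19.31° = +84.46°.

84.46°E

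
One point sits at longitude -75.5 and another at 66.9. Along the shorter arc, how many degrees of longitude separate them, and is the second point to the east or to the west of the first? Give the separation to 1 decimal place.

Raw difference: 66.9 − -75.5 = 142.4°.
Normalise into (−180°, 180°]: 142.4° stays 142.4°.
Positive ⇒ the second point lies to the east; separation 142.4°.

142.4° east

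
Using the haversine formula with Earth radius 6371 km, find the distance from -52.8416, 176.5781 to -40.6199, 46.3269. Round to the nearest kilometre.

Δλ = 46.3269 − 176.5781 = -130.2512°.
Δφ = -40.6199 − -52.8416 = 12.2217°.
a = sin²(Δφ/2) + cos φ₁ · cos φ₂ · sin²(Δλ/2) = 0.388692.
c = 2·atan2(√a, √(1−a)) = 1.34630 rad → d = 6371·c ≈ 8577.28 km.

8577 km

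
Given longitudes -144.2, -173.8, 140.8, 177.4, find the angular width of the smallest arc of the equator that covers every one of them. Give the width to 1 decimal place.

Sort the longitudes: -173.8°, -144.2°, +140.8°, +177.4°.
Eastward gaps between consecutive values (wrapping around): 29.6°, 285.0°, 36.6°, 8.8°.
Largest gap = 285.0° ⇒ minimal covering band is its complement: 360° − 285.0° = 75.0°.
Band runs from +140.8° eastward to -144.2°, crossing the antimeridian.

75.0°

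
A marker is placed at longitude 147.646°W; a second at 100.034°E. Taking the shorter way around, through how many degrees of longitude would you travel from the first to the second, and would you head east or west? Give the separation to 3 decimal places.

112.320° west

Raw difference: 100.034 − -147.646 = 247.68°.
Normalise into (−180°, 180°]: 247.68° − 360° = -112.32°.
Negative ⇒ the second point lies to the west; separation 112.320°.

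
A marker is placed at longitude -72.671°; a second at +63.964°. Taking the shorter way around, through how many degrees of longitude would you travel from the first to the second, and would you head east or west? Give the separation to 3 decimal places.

136.635° east

Raw difference: 63.964 − -72.671 = 136.635°.
Normalise into (−180°, 180°]: 136.635° stays 136.635°.
Positive ⇒ the second point lies to the east; separation 136.635°.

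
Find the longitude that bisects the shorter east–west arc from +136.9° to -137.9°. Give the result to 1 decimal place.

+179.5°

Signed shortest Δλ from +136.9° to -137.9° is +85.2°.
Midpoint longitude = +136.9° + (+85.2°)/2 = +136.9° + 42.6° = +179.5°.
(The naïve average (+136.9 + -137.9)/2 = -0.5° is on the wrong side of the globe.)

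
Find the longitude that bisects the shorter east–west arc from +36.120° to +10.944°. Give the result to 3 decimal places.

Signed shortest Δλ from +36.120° to +10.944° is -25.176°.
Midpoint longitude = +36.120° + (-25.176°)/2 = +36.120° − 12.588° = +23.532°.

+23.532°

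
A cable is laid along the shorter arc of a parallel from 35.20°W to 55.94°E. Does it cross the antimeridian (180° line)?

No

Signed shortest Δλ = ((55.94 − -35.20 + 180) mod 360) − 180 = 91.14°.
Going east by 91.14° from -35.20° reaches +55.94° without touching 180°.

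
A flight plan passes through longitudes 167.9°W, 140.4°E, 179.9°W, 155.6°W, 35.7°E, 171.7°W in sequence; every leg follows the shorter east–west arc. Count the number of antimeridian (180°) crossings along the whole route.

Leg 1: -167.9° → +140.4°, shortest Δλ = -51.7° (west) — crosses 180°.
Leg 2: +140.4° → -179.9°, shortest Δλ = 39.7° (east) — crosses 180°.
Leg 3: -179.9° → -155.6°, shortest Δλ = 24.3° (east) — does not cross 180°.
Leg 4: -155.6° → +35.7°, shortest Δλ = -168.7° (west) — crosses 180°.
Leg 5: +35.7° → -171.7°, shortest Δλ = 152.6° (east) — crosses 180°.
Total crossings: 4.

4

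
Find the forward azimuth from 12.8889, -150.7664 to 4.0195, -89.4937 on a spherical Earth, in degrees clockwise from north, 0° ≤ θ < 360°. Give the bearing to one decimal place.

Δλ = -89.4937 − -150.7664 = 61.2727°.
θ = atan2( sin Δλ · cos φ₂ , cos φ₁ · sin φ₂ − sin φ₁ · cos φ₂ · cos Δλ )
  = atan2(0.87476, -0.03862) = 92.528° → normalised to [0°, 360°): 92.528°.

92.5°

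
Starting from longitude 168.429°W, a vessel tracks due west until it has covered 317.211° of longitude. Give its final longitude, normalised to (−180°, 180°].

Start at -168.429°; shift −317.211° → -485.640°.
-485.640° lies outside (−180°, 180°]; add 360° → -125.640°.

125.640°W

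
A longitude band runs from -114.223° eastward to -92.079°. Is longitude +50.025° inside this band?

No

Band width going east from -114.223° to -92.079°: ((-92.079 − -114.223) mod 360) = 22.144°.
Offset of +50.025° east of the west edge: ((50.025 − -114.223) mod 360) = 164.248°.
164.248° > 22.144° ⇒ outside.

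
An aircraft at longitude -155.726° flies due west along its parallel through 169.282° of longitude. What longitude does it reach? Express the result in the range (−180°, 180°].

+34.992°

Start at -155.726°; shift −169.282° → -325.008°.
-325.008° lies outside (−180°, 180°]; add 360° → +34.992°.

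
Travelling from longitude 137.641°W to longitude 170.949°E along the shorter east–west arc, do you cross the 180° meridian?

Naïve |170.949 − -137.641| = 308.59° > 180°, so the shorter arc goes the other way round — across 180°.
Signed shortest Δλ = ((170.949 − -137.641 + 180) mod 360) − 180 = -51.41°.
Going west by 51.41° from -137.641° passes through 180° before reaching +170.949°.

Yes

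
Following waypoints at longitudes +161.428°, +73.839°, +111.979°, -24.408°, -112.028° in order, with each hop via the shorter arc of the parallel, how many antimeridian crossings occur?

Leg 1: +161.428° → +73.839°, shortest Δλ = -87.589° (west) — does not cross 180°.
Leg 2: +73.839° → +111.979°, shortest Δλ = 38.14° (east) — does not cross 180°.
Leg 3: +111.979° → -24.408°, shortest Δλ = -136.387° (west) — does not cross 180°.
Leg 4: -24.408° → -112.028°, shortest Δλ = -87.62° (west) — does not cross 180°.
Total crossings: 0.

0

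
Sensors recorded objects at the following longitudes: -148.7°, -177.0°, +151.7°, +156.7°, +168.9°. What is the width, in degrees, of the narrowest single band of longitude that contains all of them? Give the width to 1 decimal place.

Sort the longitudes: -177.0°, -148.7°, +151.7°, +156.7°, +168.9°.
Eastward gaps between consecutive values (wrapping around): 28.3°, 300.4°, 5.0°, 12.2°, 14.1°.
Largest gap = 300.4° ⇒ minimal covering band is its complement: 360° − 300.4° = 59.6°.
Band runs from +151.7° eastward to -148.7°, crossing the antimeridian.

59.6°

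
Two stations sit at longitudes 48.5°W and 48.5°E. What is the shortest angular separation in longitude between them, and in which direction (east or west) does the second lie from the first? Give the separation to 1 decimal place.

97.0° east

Raw difference: 48.5 − -48.5 = 97.0°.
Normalise into (−180°, 180°]: 97.0° stays 97.0°.
Positive ⇒ the second point lies to the east; separation 97.0°.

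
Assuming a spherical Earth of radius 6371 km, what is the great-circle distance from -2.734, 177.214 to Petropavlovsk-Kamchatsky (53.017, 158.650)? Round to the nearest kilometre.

Δλ = 158.650 − 177.214 = -18.564°.
Δφ = 53.017 − -2.734 = 55.751°.
a = sin²(Δφ/2) + cos φ₁ · cos φ₂ · sin²(Δλ/2) = 0.234237.
c = 2·atan2(√a, √(1−a)) = 1.01040 rad → d = 6371·c ≈ 6437.23 km.

6437 km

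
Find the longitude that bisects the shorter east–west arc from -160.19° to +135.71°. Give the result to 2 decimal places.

+167.76°

Signed shortest Δλ from -160.19° to +135.71° is -64.10°.
Midpoint longitude = -160.19° + (-64.10°)/2 = -160.19° − 32.05° = -192.24°.
Normalise into (−180°, 180°]: +167.76°.
(The naïve average (-160.19 + +135.71)/2 = -12.24° is on the wrong side of the globe.)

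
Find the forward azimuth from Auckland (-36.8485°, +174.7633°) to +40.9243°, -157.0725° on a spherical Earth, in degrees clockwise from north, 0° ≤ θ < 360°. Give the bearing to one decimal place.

21.1°

Δλ = -157.0725 − 174.7633 = -331.8358°; wrapped into (−180°, 180°]: 28.1642°.
θ = atan2( sin Δλ · cos φ₂ , cos φ₁ · sin φ₂ − sin φ₁ · cos φ₂ · cos Δλ )
  = atan2(0.35663, 0.92367) = 21.112° → normalised to [0°, 360°): 21.112°.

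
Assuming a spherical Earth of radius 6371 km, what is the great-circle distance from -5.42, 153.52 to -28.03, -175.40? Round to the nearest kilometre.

4132 km

Δλ = -175.40 − 153.52 = -328.92°; wrapped into (−180°, 180°]: 31.08°.
Δφ = -28.03 − -5.42 = -22.61°.
a = sin²(Δφ/2) + cos φ₁ · cos φ₂ · sin²(Δλ/2) = 0.101502.
c = 2·atan2(√a, √(1−a)) = 0.64849 rad → d = 6371·c ≈ 4131.54 km.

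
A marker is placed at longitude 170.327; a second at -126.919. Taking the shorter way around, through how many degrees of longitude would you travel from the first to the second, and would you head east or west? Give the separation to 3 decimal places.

62.754° east

Raw difference: -126.919 − 170.327 = -297.246°.
Normalise into (−180°, 180°]: -297.246° + 360° = 62.754°.
Positive ⇒ the second point lies to the east; separation 62.754°.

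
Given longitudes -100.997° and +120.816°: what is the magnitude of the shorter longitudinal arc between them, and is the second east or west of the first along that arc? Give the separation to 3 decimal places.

Raw difference: 120.816 − -100.997 = 221.813°.
Normalise into (−180°, 180°]: 221.813° − 360° = -138.187°.
Negative ⇒ the second point lies to the west; separation 138.187°.

138.187° west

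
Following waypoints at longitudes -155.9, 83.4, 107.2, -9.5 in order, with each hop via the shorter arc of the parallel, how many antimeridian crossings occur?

Leg 1: -155.9° → +83.4°, shortest Δλ = -120.7° (west) — crosses 180°.
Leg 2: +83.4° → +107.2°, shortest Δλ = 23.8° (east) — does not cross 180°.
Leg 3: +107.2° → -9.5°, shortest Δλ = -116.7° (west) — does not cross 180°.
Total crossings: 1.

1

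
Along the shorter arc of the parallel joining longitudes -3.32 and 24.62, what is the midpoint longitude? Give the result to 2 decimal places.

+10.65°

Signed shortest Δλ from -3.32° to +24.62° is +27.94°.
Midpoint longitude = -3.32° + (+27.94°)/2 = -3.32° + 13.97° = +10.65°.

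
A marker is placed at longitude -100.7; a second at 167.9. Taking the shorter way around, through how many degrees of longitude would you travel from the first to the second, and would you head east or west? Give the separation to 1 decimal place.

Raw difference: 167.9 − -100.7 = 268.6°.
Normalise into (−180°, 180°]: 268.6° − 360° = -91.4°.
Negative ⇒ the second point lies to the west; separation 91.4°.

91.4° west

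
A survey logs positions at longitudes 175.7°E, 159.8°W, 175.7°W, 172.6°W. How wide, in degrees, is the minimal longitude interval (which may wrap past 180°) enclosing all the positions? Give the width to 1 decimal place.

24.5°

Sort the longitudes: -175.7°, -172.6°, -159.8°, +175.7°.
Eastward gaps between consecutive values (wrapping around): 3.1°, 12.8°, 335.5°, 8.6°.
Largest gap = 335.5° ⇒ minimal covering band is its complement: 360° − 335.5° = 24.5°.
Band runs from +175.7° eastward to -159.8°, crossing the antimeridian.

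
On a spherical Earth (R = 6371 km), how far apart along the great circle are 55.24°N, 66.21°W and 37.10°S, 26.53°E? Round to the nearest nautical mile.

Δλ = 26.53 − -66.21 = 92.74°.
Δφ = -37.10 − 55.24 = -92.34°.
a = sin²(Δφ/2) + cos φ₁ · cos φ₂ · sin²(Δλ/2) = 0.758651.
c = 2·atan2(√a, √(1−a)) = 2.11449 rad → d = 6371·c ≈ 13471.43 km ≈ 7273.99 nmi.

7274 nmi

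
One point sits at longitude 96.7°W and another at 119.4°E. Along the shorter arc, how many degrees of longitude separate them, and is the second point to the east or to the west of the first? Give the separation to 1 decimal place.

143.9° west

Raw difference: 119.4 − -96.7 = 216.1°.
Normalise into (−180°, 180°]: 216.1° − 360° = -143.9°.
Negative ⇒ the second point lies to the west; separation 143.9°.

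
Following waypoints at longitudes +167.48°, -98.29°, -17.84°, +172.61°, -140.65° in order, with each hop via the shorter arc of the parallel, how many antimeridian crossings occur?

3

Leg 1: +167.48° → -98.29°, shortest Δλ = 94.23° (east) — crosses 180°.
Leg 2: -98.29° → -17.84°, shortest Δλ = 80.45° (east) — does not cross 180°.
Leg 3: -17.84° → +172.61°, shortest Δλ = -169.55° (west) — crosses 180°.
Leg 4: +172.61° → -140.65°, shortest Δλ = 46.74° (east) — crosses 180°.
Total crossings: 3.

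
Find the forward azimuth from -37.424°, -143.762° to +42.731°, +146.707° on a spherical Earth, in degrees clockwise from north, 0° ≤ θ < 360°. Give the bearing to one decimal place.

315.3°

Δλ = 146.707 − -143.762 = 290.469°; wrapped into (−180°, 180°]: -69.531°.
θ = atan2( sin Δλ · cos φ₂ , cos φ₁ · sin φ₂ − sin φ₁ · cos φ₂ · cos Δλ )
  = atan2(-0.68817, 0.69499) = -44.718° → normalised to [0°, 360°): 315.282°.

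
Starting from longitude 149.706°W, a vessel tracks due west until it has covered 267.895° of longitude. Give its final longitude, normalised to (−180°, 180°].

Start at -149.706°; shift −267.895° → -417.601°.
-417.601° lies outside (−180°, 180°]; add 360° → -57.601°.

57.601°W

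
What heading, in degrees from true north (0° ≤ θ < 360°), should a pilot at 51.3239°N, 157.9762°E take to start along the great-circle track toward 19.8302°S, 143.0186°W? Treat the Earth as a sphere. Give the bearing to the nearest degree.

Δλ = -143.0186 − 157.9762 = -300.9948°; wrapped into (−180°, 180°]: 59.0052°.
θ = atan2( sin Δλ · cos φ₂ , cos φ₁ · sin φ₂ − sin φ₁ · cos φ₂ · cos Δλ )
  = atan2(0.80638, -0.59018) = 126.200° → normalised to [0°, 360°): 126.200°.

126°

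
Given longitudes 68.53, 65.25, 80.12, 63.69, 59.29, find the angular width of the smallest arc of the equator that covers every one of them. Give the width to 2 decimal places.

20.83°

Sort the longitudes: +59.29°, +63.69°, +65.25°, +68.53°, +80.12°.
Eastward gaps between consecutive values (wrapping around): 4.40°, 1.56°, 3.28°, 11.59°, 339.17°.
Largest gap = 339.17° ⇒ minimal covering band is its complement: 360° − 339.17° = 20.83°.
Band runs from +59.29° eastward to +80.12°.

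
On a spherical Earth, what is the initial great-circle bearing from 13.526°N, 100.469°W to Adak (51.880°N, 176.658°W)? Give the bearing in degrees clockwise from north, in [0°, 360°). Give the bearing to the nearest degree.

321°

Δλ = -176.658 − -100.469 = -76.189°.
θ = atan2( sin Δλ · cos φ₂ , cos φ₁ · sin φ₂ − sin φ₁ · cos φ₂ · cos Δλ )
  = atan2(-0.59946, 0.73043) = -39.376° → normalised to [0°, 360°): 320.624°.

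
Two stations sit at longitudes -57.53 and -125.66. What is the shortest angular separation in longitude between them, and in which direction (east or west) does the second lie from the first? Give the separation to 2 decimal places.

68.13° west

Raw difference: -125.66 − -57.53 = -68.13°.
Normalise into (−180°, 180°]: -68.13° stays -68.13°.
Negative ⇒ the second point lies to the west; separation 68.13°.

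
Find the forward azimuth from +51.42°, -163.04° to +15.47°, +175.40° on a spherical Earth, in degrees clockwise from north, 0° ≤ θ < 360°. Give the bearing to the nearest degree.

214°

Δλ = 175.40 − -163.04 = 338.44°; wrapped into (−180°, 180°]: -21.56°.
θ = atan2( sin Δλ · cos φ₂ , cos φ₁ · sin φ₂ − sin φ₁ · cos φ₂ · cos Δλ )
  = atan2(-0.35416, -0.53436) = -146.465° → normalised to [0°, 360°): 213.535°.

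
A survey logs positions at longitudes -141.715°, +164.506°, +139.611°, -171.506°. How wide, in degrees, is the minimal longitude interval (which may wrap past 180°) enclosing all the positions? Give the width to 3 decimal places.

Sort the longitudes: -171.506°, -141.715°, +139.611°, +164.506°.
Eastward gaps between consecutive values (wrapping around): 29.791°, 281.326°, 24.895°, 23.988°.
Largest gap = 281.326° ⇒ minimal covering band is its complement: 360° − 281.326° = 78.674°.
Band runs from +139.611° eastward to -141.715°, crossing the antimeridian.

78.674°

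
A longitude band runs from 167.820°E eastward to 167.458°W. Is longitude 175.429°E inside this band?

Band width going east from +167.820° to -167.458°: ((-167.458 − 167.820) mod 360) = 24.722°.
Offset of +175.429° east of the west edge: ((175.429 − 167.820) mod 360) = 7.609°.
7.609° ≤ 24.722° ⇒ inside.

Yes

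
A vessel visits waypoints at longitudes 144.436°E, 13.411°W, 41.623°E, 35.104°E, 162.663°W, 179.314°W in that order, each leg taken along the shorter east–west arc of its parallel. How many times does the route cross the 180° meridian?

Leg 1: +144.436° → -13.411°, shortest Δλ = -157.847° (west) — does not cross 180°.
Leg 2: -13.411° → +41.623°, shortest Δλ = 55.034° (east) — does not cross 180°.
Leg 3: +41.623° → +35.104°, shortest Δλ = -6.519° (west) — does not cross 180°.
Leg 4: +35.104° → -162.663°, shortest Δλ = 162.233° (east) — crosses 180°.
Leg 5: -162.663° → -179.314°, shortest Δλ = -16.651° (west) — does not cross 180°.
Total crossings: 1.

1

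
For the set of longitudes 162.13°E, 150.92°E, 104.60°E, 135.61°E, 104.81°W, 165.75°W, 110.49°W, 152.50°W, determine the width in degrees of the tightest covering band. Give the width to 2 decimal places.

Sort the longitudes: -165.75°, -152.50°, -110.49°, -104.81°, +104.60°, +135.61°, +150.92°, +162.13°.
Eastward gaps between consecutive values (wrapping around): 13.25°, 42.01°, 5.68°, 209.41°, 31.01°, 15.31°, 11.21°, 32.12°.
Largest gap = 209.41° ⇒ minimal covering band is its complement: 360° − 209.41° = 150.59°.
Band runs from +104.60° eastward to -104.81°, crossing the antimeridian.

150.59°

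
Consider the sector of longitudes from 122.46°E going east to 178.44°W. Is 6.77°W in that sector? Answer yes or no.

Band width going east from +122.46° to -178.44°: ((-178.44 − 122.46) mod 360) = 59.10°.
Offset of -6.77° east of the west edge: ((-6.77 − 122.46) mod 360) = 230.77°.
230.77° > 59.10° ⇒ outside.

No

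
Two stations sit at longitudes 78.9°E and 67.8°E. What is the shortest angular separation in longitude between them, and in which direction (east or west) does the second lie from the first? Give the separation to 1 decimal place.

Raw difference: 67.8 − 78.9 = -11.1°.
Normalise into (−180°, 180°]: -11.1° stays -11.1°.
Negative ⇒ the second point lies to the west; separation 11.1°.

11.1° west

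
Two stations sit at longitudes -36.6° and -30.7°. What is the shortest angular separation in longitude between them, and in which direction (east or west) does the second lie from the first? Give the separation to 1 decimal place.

5.9° east

Raw difference: -30.7 − -36.6 = 5.9°.
Normalise into (−180°, 180°]: 5.9° stays 5.9°.
Positive ⇒ the second point lies to the east; separation 5.9°.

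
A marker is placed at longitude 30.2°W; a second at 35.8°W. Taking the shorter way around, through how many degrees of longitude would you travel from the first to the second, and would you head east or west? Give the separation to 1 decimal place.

5.6° west

Raw difference: -35.8 − -30.2 = -5.6°.
Normalise into (−180°, 180°]: -5.6° stays -5.6°.
Negative ⇒ the second point lies to the west; separation 5.6°.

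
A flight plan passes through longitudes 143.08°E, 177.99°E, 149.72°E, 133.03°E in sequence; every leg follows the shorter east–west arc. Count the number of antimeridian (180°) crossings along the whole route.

0

Leg 1: +143.08° → +177.99°, shortest Δλ = 34.91° (east) — does not cross 180°.
Leg 2: +177.99° → +149.72°, shortest Δλ = -28.27° (west) — does not cross 180°.
Leg 3: +149.72° → +133.03°, shortest Δλ = -16.69° (west) — does not cross 180°.
Total crossings: 0.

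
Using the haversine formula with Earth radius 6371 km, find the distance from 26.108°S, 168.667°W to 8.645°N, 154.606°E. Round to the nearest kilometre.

5538 km

Δλ = 154.606 − -168.667 = 323.273°; wrapped into (−180°, 180°]: -36.727°.
Δφ = 8.645 − -26.108 = 34.753°.
a = sin²(Δφ/2) + cos φ₁ · cos φ₂ · sin²(Δλ/2) = 0.177305.
c = 2·atan2(√a, √(1−a)) = 0.86926 rad → d = 6371·c ≈ 5538.07 km.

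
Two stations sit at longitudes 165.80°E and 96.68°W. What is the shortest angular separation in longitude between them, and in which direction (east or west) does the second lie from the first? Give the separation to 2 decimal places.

Raw difference: -96.68 − 165.80 = -262.48°.
Normalise into (−180°, 180°]: -262.48° + 360° = 97.52°.
Positive ⇒ the second point lies to the east; separation 97.52°.

97.52° east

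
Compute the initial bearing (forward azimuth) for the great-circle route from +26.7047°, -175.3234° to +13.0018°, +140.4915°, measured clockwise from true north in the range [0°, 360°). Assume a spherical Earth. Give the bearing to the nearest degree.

261°

Δλ = 140.4915 − -175.3234 = 315.8149°; wrapped into (−180°, 180°]: -44.1851°.
θ = atan2( sin Δλ · cos φ₂ , cos φ₁ · sin φ₂ − sin φ₁ · cos φ₂ · cos Δλ )
  = atan2(-0.67911, -0.11301) = -99.448° → normalised to [0°, 360°): 260.552°.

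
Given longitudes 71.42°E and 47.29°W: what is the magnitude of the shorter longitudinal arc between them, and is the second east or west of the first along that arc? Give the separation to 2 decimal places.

Raw difference: -47.29 − 71.42 = -118.71°.
Normalise into (−180°, 180°]: -118.71° stays -118.71°.
Negative ⇒ the second point lies to the west; separation 118.71°.

118.71° west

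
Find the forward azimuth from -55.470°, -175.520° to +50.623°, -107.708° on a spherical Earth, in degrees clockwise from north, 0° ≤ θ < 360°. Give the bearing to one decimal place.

42.7°

Δλ = -107.708 − -175.520 = 67.812°.
θ = atan2( sin Δλ · cos φ₂ , cos φ₁ · sin φ₂ − sin φ₁ · cos φ₂ · cos Δλ )
  = atan2(0.58744, 0.63554) = 42.748° → normalised to [0°, 360°): 42.748°.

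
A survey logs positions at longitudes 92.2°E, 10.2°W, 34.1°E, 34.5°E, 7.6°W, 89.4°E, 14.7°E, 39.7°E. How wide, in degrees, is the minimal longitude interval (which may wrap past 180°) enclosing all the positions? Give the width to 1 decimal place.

Sort the longitudes: -10.2°, -7.6°, +14.7°, +34.1°, +34.5°, +39.7°, +89.4°, +92.2°.
Eastward gaps between consecutive values (wrapping around): 2.6°, 22.3°, 19.4°, 0.4°, 5.2°, 49.7°, 2.8°, 257.6°.
Largest gap = 257.6° ⇒ minimal covering band is its complement: 360° − 257.6° = 102.4°.
Band runs from -10.2° eastward to +92.2°.

102.4°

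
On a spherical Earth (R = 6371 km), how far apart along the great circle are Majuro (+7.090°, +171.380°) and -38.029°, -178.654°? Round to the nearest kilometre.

5122 km

Δλ = -178.654 − 171.380 = -350.034°; wrapped into (−180°, 180°]: 9.966°.
Δφ = -38.029 − 7.090 = -45.119°.
a = sin²(Δφ/2) + cos φ₁ · cos φ₂ · sin²(Δλ/2) = 0.153079.
c = 2·atan2(√a, √(1−a)) = 0.80399 rad → d = 6371·c ≈ 5122.20 km.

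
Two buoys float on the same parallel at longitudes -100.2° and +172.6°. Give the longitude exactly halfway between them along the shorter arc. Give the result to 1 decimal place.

Signed shortest Δλ from -100.2° to +172.6° is -87.2°.
Midpoint longitude = -100.2° + (-87.2°)/2 = -100.2° − 43.6° = -143.8°.
(The naïve average (-100.2 + +172.6)/2 = 36.2° is on the wrong side of the globe.)

-143.8°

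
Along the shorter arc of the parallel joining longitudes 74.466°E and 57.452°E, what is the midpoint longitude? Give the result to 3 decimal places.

Signed shortest Δλ from +74.466° to +57.452° is -17.014°.
Midpoint longitude = +74.466° + (-17.014°)/2 = +74.466° − 8.507° = +65.959°.

65.959°E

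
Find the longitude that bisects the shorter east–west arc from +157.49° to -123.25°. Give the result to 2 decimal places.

-162.88°

Signed shortest Δλ from +157.49° to -123.25° is +79.26°.
Midpoint longitude = +157.49° + (+79.26°)/2 = +157.49° + 39.63° = +197.12°.
Normalise into (−180°, 180°]: -162.88°.
(The naïve average (+157.49 + -123.25)/2 = 17.12° is on the wrong side of the globe.)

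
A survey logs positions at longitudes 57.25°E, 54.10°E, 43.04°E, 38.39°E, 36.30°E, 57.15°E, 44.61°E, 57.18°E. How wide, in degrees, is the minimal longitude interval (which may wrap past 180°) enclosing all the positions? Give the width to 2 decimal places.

20.95°

Sort the longitudes: +36.30°, +38.39°, +43.04°, +44.61°, +54.10°, +57.15°, +57.18°, +57.25°.
Eastward gaps between consecutive values (wrapping around): 2.09°, 4.65°, 1.57°, 9.49°, 3.05°, 0.03°, 0.07°, 339.05°.
Largest gap = 339.05° ⇒ minimal covering band is its complement: 360° − 339.05° = 20.95°.
Band runs from +36.30° eastward to +57.25°.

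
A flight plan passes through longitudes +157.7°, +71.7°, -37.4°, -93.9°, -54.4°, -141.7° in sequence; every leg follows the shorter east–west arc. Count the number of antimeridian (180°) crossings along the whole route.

Leg 1: +157.7° → +71.7°, shortest Δλ = -86.0° (west) — does not cross 180°.
Leg 2: +71.7° → -37.4°, shortest Δλ = -109.1° (west) — does not cross 180°.
Leg 3: -37.4° → -93.9°, shortest Δλ = -56.5° (west) — does not cross 180°.
Leg 4: -93.9° → -54.4°, shortest Δλ = 39.5° (east) — does not cross 180°.
Leg 5: -54.4° → -141.7°, shortest Δλ = -87.3° (west) — does not cross 180°.
Total crossings: 0.

0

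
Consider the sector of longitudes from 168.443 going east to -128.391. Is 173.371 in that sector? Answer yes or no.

Band width going east from +168.443° to -128.391°: ((-128.391 − 168.443) mod 360) = 63.166°.
Offset of +173.371° east of the west edge: ((173.371 − 168.443) mod 360) = 4.928°.
4.928° ≤ 63.166° ⇒ inside.

Yes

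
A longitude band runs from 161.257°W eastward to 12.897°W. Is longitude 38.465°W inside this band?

Yes

Band width going east from -161.257° to -12.897°: ((-12.897 − -161.257) mod 360) = 148.360°.
Offset of -38.465° east of the west edge: ((-38.465 − -161.257) mod 360) = 122.792°.
122.792° ≤ 148.360° ⇒ inside.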